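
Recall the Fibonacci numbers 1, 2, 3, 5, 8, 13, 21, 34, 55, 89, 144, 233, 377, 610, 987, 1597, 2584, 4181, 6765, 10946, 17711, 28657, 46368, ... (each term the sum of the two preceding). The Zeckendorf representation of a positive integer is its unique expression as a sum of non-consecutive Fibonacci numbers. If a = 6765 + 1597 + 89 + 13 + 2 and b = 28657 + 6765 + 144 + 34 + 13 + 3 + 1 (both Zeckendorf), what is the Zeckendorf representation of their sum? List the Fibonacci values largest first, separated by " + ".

28657 + 10946 + 4181 + 233 + 55 + 8 + 3

The two numbers are 8466 and 35617, so their sum is 44083.
44083: greatest Fibonacci not exceeding it is 28657, leaving 15426
15426: greatest Fibonacci not exceeding it is 10946, leaving 4480
4480: greatest Fibonacci not exceeding it is 4181, leaving 299
299: greatest Fibonacci not exceeding it is 233, leaving 66
66: greatest Fibonacci not exceeding it is 55, leaving 11
11: greatest Fibonacci not exceeding it is 8, leaving 3
3: greatest Fibonacci not exceeding it is 3, leaving 0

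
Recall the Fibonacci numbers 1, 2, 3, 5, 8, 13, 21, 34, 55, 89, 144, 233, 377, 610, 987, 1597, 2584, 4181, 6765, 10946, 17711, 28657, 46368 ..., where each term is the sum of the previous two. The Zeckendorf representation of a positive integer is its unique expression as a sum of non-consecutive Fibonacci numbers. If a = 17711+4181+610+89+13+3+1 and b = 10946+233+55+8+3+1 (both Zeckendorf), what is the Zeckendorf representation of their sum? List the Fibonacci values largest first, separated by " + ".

28657 + 4181 + 987 + 21 + 8

The two numbers are 22608 and 11246, so their sum is 33854.
Repeatedly subtract the largest Fibonacci number that fits:
take 28657 (≤ 33854); 33854 − 28657 = 5197
take 4181 (≤ 5197); 5197 − 4181 = 1016
take 987 (≤ 1016); 1016 − 987 = 29
take 21 (≤ 29); 29 − 21 = 8
take 8 (≤ 8); 8 − 8 = 0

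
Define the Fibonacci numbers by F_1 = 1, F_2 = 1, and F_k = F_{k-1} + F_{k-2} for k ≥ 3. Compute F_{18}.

Iterating the recurrence up to F_{11} = 89 and F_{10} = 55:
F_{12} = F_{11} + F_{10} = 89 + 55 = 144
F_{13} = F_{12} + F_{11} = 144 + 89 = 233
F_{14} = F_{13} + F_{12} = 233 + 144 = 377
F_{15} = F_{14} + F_{13} = 377 + 233 = 610
F_{16} = F_{15} + F_{14} = 610 + 377 = 987
F_{17} = F_{16} + F_{15} = 987 + 610 = 1597
F_{18} = F_{17} + F_{16} = 1597 + 987 = 2584

2584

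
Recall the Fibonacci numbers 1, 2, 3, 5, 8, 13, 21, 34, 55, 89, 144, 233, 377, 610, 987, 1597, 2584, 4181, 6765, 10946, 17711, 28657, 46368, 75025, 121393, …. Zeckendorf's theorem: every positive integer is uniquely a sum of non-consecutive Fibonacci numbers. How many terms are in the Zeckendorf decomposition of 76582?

7

largest Fibonacci ≤ 76582 is 75025; 76582 − 75025 = 1557
largest Fibonacci ≤ 1557 is 987; 1557 − 987 = 570
largest Fibonacci ≤ 570 is 377; 570 − 377 = 193
largest Fibonacci ≤ 193 is 144; 193 − 144 = 49
largest Fibonacci ≤ 49 is 34; 49 − 34 = 15
largest Fibonacci ≤ 15 is 13; 15 − 13 = 2
largest Fibonacci ≤ 2 is 2; 2 − 2 = 0
76582 = 75025 + 987 + 377 + 144 + 34 + 13 + 2, which has 7 terms.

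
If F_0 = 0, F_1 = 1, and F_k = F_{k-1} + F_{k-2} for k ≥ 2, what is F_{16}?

Iterating the recurrence up to F_{11} = 89 and F_{10} = 55:
F_{12} = F_{11} + F_{10} = 89 + 55 = 144
F_{13} = F_{12} + F_{11} = 144 + 89 = 233
F_{14} = F_{13} + F_{12} = 233 + 144 = 377
F_{15} = F_{14} + F_{13} = 377 + 233 = 610
F_{16} = F_{15} + F_{14} = 610 + 377 = 987

987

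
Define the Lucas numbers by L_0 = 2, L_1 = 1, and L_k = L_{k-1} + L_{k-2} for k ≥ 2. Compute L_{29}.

Iterating the recurrence up to L_{23} = 64079 and L_{22} = 39603:
L_{24} = L_{23} + L_{22} = 64079 + 39603 = 103682
L_{25} = L_{24} + L_{23} = 103682 + 64079 = 167761
L_{26} = L_{25} + L_{24} = 167761 + 103682 = 271443
L_{27} = L_{26} + L_{25} = 271443 + 167761 = 439204
L_{28} = L_{27} + L_{26} = 439204 + 271443 = 710647
L_{29} = L_{28} + L_{27} = 710647 + 439204 = 1149851

1149851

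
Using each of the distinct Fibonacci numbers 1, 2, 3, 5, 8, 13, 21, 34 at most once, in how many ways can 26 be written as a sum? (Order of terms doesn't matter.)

4

Starting from the Zeckendorf form and repeatedly splitting a term F_k into F_{k−1} + F_{k−2} (when neither is already used) reaches every representation.
26 = 21+5 = 21+3+2 = 13+8+5 = 13+8+3+2 — 4 representations.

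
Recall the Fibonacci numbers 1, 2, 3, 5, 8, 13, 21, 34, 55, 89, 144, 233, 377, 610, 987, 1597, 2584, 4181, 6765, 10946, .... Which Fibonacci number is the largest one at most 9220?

6765 ≤ 9220 < 10946, so the largest Fibonacci number not exceeding 9220 is 6765.

6765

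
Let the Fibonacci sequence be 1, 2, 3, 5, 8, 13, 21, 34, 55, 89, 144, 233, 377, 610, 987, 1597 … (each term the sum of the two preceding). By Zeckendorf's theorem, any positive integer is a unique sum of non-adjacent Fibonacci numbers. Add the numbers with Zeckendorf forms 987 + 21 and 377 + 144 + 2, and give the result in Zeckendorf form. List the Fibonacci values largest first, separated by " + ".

987 + 377 + 144 + 21 + 2

The two numbers are 1008 and 523, so their sum is 1531.
1531 − 987 = 544
544 − 377 = 167
167 − 144 = 23
23 − 21 = 2
2 − 2 = 0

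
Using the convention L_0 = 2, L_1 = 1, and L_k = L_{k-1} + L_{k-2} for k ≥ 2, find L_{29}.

1149851

Iterating the recurrence up to L_{25} = 167761 and L_{24} = 103682:
L_{26} = L_{25} + L_{24} = 167761 + 103682 = 271443
L_{27} = L_{26} + L_{25} = 271443 + 167761 = 439204
L_{28} = L_{27} + L_{26} = 439204 + 271443 = 710647
L_{29} = L_{28} + L_{27} = 710647 + 439204 = 1149851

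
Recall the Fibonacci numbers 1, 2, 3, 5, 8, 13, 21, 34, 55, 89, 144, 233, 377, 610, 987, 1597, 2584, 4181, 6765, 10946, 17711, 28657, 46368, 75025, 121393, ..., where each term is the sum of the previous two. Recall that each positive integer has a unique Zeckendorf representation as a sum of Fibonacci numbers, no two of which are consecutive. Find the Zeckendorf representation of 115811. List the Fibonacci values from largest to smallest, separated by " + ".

largest Fibonacci ≤ 115811 is 75025; 115811 − 75025 = 40786
largest Fibonacci ≤ 40786 is 28657; 40786 − 28657 = 12129
largest Fibonacci ≤ 12129 is 10946; 12129 − 10946 = 1183
largest Fibonacci ≤ 1183 is 987; 1183 − 987 = 196
largest Fibonacci ≤ 196 is 144; 196 − 144 = 52
largest Fibonacci ≤ 52 is 34; 52 − 34 = 18
largest Fibonacci ≤ 18 is 13; 18 − 13 = 5
largest Fibonacci ≤ 5 is 5; 5 − 5 = 0
So 115811 = 75025 + 28657 + 10946 + 987 + 144 + 34 + 13 + 5, with no two terms consecutive in the sequence.

75025 + 28657 + 10946 + 987 + 144 + 34 + 13 + 5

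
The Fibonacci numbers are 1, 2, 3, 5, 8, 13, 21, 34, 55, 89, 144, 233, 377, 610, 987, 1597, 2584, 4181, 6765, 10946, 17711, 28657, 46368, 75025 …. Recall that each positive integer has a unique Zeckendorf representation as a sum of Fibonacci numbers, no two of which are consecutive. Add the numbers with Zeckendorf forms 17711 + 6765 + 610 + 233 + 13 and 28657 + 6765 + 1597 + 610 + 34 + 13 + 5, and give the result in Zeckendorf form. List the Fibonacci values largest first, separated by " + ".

46368 + 10946 + 4181 + 987 + 377 + 144 + 8 + 2

The two numbers are 25332 and 37681, so their sum is 63013.
Greedily peel off the largest Fibonacci term at each step:
46368 ≤ 63013 < 75025, so take 46368; remainder 16645
10946 ≤ 16645 < 17711, so take 10946; remainder 5699
4181 ≤ 5699 < 6765, so take 4181; remainder 1518
987 ≤ 1518 < 1597, so take 987; remainder 531
377 ≤ 531 < 610, so take 377; remainder 154
144 ≤ 154 < 233, so take 144; remainder 10
8 ≤ 10 < 13, so take 8; remainder 2
2 ≤ 2 < 3, so take 2; remainder 0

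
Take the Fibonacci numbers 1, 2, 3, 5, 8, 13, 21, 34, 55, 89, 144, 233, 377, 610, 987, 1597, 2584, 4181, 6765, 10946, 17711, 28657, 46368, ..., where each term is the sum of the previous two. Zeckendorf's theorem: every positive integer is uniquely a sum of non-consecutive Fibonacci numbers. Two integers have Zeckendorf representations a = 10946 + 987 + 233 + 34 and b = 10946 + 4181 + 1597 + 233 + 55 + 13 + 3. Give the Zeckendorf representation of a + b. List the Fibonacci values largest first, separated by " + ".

The two numbers are 12200 and 17028, so their sum is 29228.
Greedy algorithm:
take 28657 (≤ 29228); 29228 − 28657 = 571
take 377 (≤ 571); 571 − 377 = 194
take 144 (≤ 194); 194 − 144 = 50
take 34 (≤ 50); 50 − 34 = 16
take 13 (≤ 16); 16 − 13 = 3
take 3 (≤ 3); 3 − 3 = 0

28657 + 377 + 144 + 34 + 13 + 3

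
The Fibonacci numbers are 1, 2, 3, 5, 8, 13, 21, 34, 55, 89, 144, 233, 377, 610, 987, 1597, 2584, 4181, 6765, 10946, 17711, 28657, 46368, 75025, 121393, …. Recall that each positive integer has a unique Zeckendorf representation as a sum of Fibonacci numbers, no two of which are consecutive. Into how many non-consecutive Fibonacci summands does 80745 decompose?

8

Repeatedly subtract the largest Fibonacci number that fits:
80745 − 75025 = 5720
5720 − 4181 = 1539
1539 − 987 = 552
552 − 377 = 175
175 − 144 = 31
31 − 21 = 10
10 − 8 = 2
2 − 2 = 0
80745 = 75025 + 4181 + 987 + 377 + 144 + 21 + 8 + 2, which has 8 terms.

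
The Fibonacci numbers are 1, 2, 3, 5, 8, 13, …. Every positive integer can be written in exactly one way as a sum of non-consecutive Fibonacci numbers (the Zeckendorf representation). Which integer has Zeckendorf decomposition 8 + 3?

11

8 + 3 = 11.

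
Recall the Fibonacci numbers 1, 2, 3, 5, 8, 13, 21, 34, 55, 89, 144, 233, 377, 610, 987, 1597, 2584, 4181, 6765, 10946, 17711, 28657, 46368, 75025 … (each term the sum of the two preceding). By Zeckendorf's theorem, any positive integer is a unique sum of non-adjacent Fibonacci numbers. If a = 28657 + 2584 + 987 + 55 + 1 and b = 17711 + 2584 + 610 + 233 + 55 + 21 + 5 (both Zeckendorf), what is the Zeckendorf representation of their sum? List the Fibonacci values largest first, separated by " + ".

46368 + 6765 + 233 + 89 + 34 + 13 + 1

The two numbers are 32284 and 21219, so their sum is 53503.
53503 − 46368 = 7135
7135 − 6765 = 370
370 − 233 = 137
137 − 89 = 48
48 − 34 = 14
14 − 13 = 1
1 − 1 = 0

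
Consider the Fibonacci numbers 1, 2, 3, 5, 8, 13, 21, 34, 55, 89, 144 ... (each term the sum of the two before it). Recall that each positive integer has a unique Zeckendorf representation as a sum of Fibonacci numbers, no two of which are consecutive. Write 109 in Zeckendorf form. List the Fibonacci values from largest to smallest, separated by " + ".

subtract 89 from 109: 20 remains
subtract 13 from 20: 7 remains
subtract 5 from 7: 2 remains
subtract 2 from 2: 0 remains
So 109 = 89 + 13 + 5 + 2, with no two terms consecutive in the sequence.

89 + 13 + 5 + 2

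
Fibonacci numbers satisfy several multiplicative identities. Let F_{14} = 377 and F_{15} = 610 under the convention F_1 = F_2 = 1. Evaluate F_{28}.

317811

By the doubling identity F_{2k} = F_k(2F_{k+1} − F_k): F_{28} = 377·(2·610 − 377) = 377·843 = 317811.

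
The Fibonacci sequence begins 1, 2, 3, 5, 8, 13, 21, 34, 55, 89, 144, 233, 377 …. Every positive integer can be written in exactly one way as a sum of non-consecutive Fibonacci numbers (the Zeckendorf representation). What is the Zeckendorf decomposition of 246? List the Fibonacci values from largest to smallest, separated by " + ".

largest Fibonacci ≤ 246 is 233; 246 − 233 = 13
largest Fibonacci ≤ 13 is 13; 13 − 13 = 0
So 246 = 233 + 13, with no two terms consecutive in the sequence.

233 + 13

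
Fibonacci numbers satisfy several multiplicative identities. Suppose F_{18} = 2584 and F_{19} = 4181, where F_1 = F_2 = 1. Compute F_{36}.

By the doubling identity F_{2k} = F_k(2F_{k+1} − F_k): F_{36} = 2584·(2·4181 − 2584) = 2584·5778 = 14930352.

14930352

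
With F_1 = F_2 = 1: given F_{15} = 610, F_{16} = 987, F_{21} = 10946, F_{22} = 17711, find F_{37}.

By the addition formula F_{m+n} = F_m F_{n+1} + F_{m−1} F_n with m=16, n=21: F_{37} = 987·17711 + 610·10946 = 17480757 + 6677060 = 24157817.

24157817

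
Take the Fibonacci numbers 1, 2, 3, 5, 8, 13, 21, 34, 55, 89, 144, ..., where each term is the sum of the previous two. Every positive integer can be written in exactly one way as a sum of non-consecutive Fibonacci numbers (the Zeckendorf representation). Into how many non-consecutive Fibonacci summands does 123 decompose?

Greedy algorithm:
89 ≤ 123 < 144, so take 89; remainder 34
34 ≤ 34 < 55, so take 34; remainder 0
123 = 89 + 34, which has 2 terms.

2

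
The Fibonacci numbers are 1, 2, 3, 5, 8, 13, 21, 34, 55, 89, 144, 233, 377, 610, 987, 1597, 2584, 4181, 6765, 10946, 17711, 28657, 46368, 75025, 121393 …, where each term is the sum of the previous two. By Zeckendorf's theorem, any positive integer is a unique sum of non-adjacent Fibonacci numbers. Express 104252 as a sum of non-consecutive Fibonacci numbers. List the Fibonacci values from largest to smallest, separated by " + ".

75025 + 28657 + 377 + 144 + 34 + 13 + 2

104252: greatest Fibonacci not exceeding it is 75025, leaving 29227
29227: greatest Fibonacci not exceeding it is 28657, leaving 570
570: greatest Fibonacci not exceeding it is 377, leaving 193
193: greatest Fibonacci not exceeding it is 144, leaving 49
49: greatest Fibonacci not exceeding it is 34, leaving 15
15: greatest Fibonacci not exceeding it is 13, leaving 2
2: greatest Fibonacci not exceeding it is 2, leaving 0
So 104252 = 75025 + 28657 + 377 + 144 + 34 + 13 + 2, with no two terms consecutive in the sequence.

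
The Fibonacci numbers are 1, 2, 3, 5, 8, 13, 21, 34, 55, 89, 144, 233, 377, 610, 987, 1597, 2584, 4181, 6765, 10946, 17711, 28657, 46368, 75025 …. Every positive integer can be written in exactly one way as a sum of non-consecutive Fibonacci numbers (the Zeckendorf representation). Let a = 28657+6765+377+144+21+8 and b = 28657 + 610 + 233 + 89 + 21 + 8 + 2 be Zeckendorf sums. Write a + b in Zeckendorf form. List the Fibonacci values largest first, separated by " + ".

The two numbers are 35972 and 29620, so their sum is 65592.
65592 − 46368 = 19224
19224 − 17711 = 1513
1513 − 987 = 526
526 − 377 = 149
149 − 144 = 5
5 − 5 = 0

46368 + 17711 + 987 + 377 + 144 + 5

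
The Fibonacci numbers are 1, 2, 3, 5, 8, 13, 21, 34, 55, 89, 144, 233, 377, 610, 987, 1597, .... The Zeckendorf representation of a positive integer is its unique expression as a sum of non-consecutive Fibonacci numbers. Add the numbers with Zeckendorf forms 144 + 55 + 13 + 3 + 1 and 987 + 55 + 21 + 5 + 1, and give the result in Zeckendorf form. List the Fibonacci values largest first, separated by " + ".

The two numbers are 216 and 1069, so their sum is 1285.
Greedily peel off the largest Fibonacci term at each step:
largest Fibonacci ≤ 1285 is 987; 1285 − 987 = 298
largest Fibonacci ≤ 298 is 233; 298 − 233 = 65
largest Fibonacci ≤ 65 is 55; 65 − 55 = 10
largest Fibonacci ≤ 10 is 8; 10 − 8 = 2
largest Fibonacci ≤ 2 is 2; 2 − 2 = 0

987 + 233 + 55 + 8 + 2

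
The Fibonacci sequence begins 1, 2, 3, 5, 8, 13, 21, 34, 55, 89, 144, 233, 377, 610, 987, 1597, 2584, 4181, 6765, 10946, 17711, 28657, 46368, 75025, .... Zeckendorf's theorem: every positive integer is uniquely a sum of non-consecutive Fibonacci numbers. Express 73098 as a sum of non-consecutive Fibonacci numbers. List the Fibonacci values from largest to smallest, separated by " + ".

Greedy algorithm:
73098: greatest Fibonacci not exceeding it is 46368, leaving 26730
26730: greatest Fibonacci not exceeding it is 17711, leaving 9019
9019: greatest Fibonacci not exceeding it is 6765, leaving 2254
2254: greatest Fibonacci not exceeding it is 1597, leaving 657
657: greatest Fibonacci not exceeding it is 610, leaving 47
47: greatest Fibonacci not exceeding it is 34, leaving 13
13: greatest Fibonacci not exceeding it is 13, leaving 0
So 73098 = 46368 + 17711 + 6765 + 1597 + 610 + 34 + 13, with no two terms consecutive in the sequence.

46368 + 17711 + 6765 + 1597 + 610 + 34 + 13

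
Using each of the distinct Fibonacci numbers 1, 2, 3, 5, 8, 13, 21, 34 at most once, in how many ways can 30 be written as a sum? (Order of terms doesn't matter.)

30 = 21+8+1 = 21+5+3+1 = 13+8+5+3+1 — 3 representations.

3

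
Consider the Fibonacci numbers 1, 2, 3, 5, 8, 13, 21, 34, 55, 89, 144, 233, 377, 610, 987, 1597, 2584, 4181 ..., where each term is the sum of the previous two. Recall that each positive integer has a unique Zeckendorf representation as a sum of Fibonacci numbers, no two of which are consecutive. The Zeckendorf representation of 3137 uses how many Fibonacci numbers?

6

Greedy algorithm:
2584 ≤ 3137 < 4181, so take 2584; remainder 553
377 ≤ 553 < 610, so take 377; remainder 176
144 ≤ 176 < 233, so take 144; remainder 32
21 ≤ 32 < 34, so take 21; remainder 11
8 ≤ 11 < 13, so take 8; remainder 3
3 ≤ 3 < 5, so take 3; remainder 0
3137 = 2584 + 377 + 144 + 21 + 8 + 3, which has 6 terms.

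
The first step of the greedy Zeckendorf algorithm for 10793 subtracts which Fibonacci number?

6765 ≤ 10793 < 10946, so the largest Fibonacci number not exceeding 10793 is 6765.

6765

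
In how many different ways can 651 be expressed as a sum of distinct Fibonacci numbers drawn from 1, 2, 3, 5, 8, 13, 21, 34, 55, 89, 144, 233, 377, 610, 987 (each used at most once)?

7

651 = 610+34+5+2 = 610+21+13+5+2 = 377+233+34+5+2 = 377+233+21+13+5+2 = … (3 more), for 7 in all.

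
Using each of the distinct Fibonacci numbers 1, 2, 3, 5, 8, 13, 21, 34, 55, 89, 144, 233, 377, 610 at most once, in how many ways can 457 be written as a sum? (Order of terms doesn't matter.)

7

Starting from the Zeckendorf form and repeatedly splitting a term F_k into F_{k−1} + F_{k−2} (when neither is already used) reaches every representation.
457 = 377+55+21+3+1 = 377+55+13+8+3+1 = 233+144+55+21+3+1 = 377+34+21+13+8+3+1 = 233+144+55+13+8+3+1 = … (2 more), for 7 in all.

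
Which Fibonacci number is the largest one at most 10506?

6765 ≤ 10506 < 10946, so the largest Fibonacci number not exceeding 10506 is 6765.

6765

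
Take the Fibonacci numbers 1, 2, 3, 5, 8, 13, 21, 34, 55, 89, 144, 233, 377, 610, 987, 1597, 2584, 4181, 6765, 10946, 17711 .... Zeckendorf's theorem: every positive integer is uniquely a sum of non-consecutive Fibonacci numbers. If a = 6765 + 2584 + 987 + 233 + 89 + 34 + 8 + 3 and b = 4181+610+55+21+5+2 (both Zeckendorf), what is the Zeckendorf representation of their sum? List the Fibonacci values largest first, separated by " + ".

The two numbers are 10703 and 4874, so their sum is 15577.
Greedily peel off the largest Fibonacci term at each step:
subtract 10946 from 15577: 4631 remains
subtract 4181 from 4631: 450 remains
subtract 377 from 450: 73 remains
subtract 55 from 73: 18 remains
subtract 13 from 18: 5 remains
subtract 5 from 5: 0 remains

10946 + 4181 + 377 + 55 + 13 + 5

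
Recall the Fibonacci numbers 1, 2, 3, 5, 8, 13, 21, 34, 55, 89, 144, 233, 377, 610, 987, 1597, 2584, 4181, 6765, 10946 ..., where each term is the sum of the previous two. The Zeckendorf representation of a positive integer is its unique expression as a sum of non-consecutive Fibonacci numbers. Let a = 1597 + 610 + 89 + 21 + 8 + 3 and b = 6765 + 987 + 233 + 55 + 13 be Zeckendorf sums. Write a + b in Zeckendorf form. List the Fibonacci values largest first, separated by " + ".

The two numbers are 2328 and 8053, so their sum is 10381.
Greedy algorithm:
6765 ≤ 10381 < 10946, so take 6765; remainder 3616
2584 ≤ 3616 < 4181, so take 2584; remainder 1032
987 ≤ 1032 < 1597, so take 987; remainder 45
34 ≤ 45 < 55, so take 34; remainder 11
8 ≤ 11 < 13, so take 8; remainder 3
3 ≤ 3 < 5, so take 3; remainder 0

6765 + 2584 + 987 + 34 + 8 + 3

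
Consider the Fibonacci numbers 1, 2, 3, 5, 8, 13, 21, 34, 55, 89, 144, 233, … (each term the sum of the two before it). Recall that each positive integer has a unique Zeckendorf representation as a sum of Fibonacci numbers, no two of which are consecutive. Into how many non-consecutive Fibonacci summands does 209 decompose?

Greedy algorithm:
take 144 (≤ 209); 209 − 144 = 65
take 55 (≤ 65); 65 − 55 = 10
take 8 (≤ 10); 10 − 8 = 2
take 2 (≤ 2); 2 − 2 = 0
209 = 144 + 55 + 8 + 2, which has 4 terms.

4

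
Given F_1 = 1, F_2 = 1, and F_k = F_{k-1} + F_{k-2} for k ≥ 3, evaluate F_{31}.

Iterating the recurrence up to F_{25} = 75025 and F_{24} = 46368:
F_{26} = F_{25} + F_{24} = 75025 + 46368 = 121393
F_{27} = F_{26} + F_{25} = 121393 + 75025 = 196418
F_{28} = F_{27} + F_{26} = 196418 + 121393 = 317811
F_{29} = F_{28} + F_{27} = 317811 + 196418 = 514229
F_{30} = F_{29} + F_{28} = 514229 + 317811 = 832040
F_{31} = F_{30} + F_{29} = 832040 + 514229 = 1346269

1346269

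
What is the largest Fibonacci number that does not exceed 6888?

6765

6765 ≤ 6888 < 10946, so the largest Fibonacci number not exceeding 6888 is 6765.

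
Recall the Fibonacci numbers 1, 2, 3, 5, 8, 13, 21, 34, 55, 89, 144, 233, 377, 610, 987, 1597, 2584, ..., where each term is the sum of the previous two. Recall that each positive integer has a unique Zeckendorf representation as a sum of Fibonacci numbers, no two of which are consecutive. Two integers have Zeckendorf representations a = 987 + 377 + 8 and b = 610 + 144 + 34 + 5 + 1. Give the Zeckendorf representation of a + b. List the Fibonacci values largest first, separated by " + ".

1597 + 377 + 144 + 34 + 13 + 1

The two numbers are 1372 and 794, so their sum is 2166.
Greedily peel off the largest Fibonacci term at each step:
largest Fibonacci ≤ 2166 is 1597; 2166 − 1597 = 569
largest Fibonacci ≤ 569 is 377; 569 − 377 = 192
largest Fibonacci ≤ 192 is 144; 192 − 144 = 48
largest Fibonacci ≤ 48 is 34; 48 − 34 = 14
largest Fibonacci ≤ 14 is 13; 14 − 13 = 1
largest Fibonacci ≤ 1 is 1; 1 − 1 = 0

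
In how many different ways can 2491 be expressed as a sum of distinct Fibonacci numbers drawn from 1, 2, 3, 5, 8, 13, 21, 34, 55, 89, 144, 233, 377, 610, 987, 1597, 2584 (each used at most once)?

2491 = 1597+610+233+34+13+3+1 = 1597+610+233+34+8+5+3+1 = 1597+610+144+89+34+13+3+1 = … (12 more), for 15 in all.

15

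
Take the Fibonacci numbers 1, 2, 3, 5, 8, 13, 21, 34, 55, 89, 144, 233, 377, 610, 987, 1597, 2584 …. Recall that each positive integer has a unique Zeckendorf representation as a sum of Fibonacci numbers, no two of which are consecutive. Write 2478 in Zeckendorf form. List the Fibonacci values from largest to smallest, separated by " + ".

1597 + 610 + 233 + 34 + 3 + 1

largest Fibonacci ≤ 2478 is 1597; 2478 − 1597 = 881
largest Fibonacci ≤ 881 is 610; 881 − 610 = 271
largest Fibonacci ≤ 271 is 233; 271 − 233 = 38
largest Fibonacci ≤ 38 is 34; 38 − 34 = 4
largest Fibonacci ≤ 4 is 3; 4 − 3 = 1
largest Fibonacci ≤ 1 is 1; 1 − 1 = 0
So 2478 = 1597 + 610 + 233 + 34 + 3 + 1, with no two terms consecutive in the sequence.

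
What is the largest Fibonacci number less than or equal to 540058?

514229 ≤ 540058 < 832040, so the largest Fibonacci number not exceeding 540058 is 514229.

514229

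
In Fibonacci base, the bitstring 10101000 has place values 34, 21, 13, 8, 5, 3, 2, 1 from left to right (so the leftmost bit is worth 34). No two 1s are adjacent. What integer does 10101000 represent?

Summing the place values of the 1 bits: 34 + 13 + 5 = 52.

52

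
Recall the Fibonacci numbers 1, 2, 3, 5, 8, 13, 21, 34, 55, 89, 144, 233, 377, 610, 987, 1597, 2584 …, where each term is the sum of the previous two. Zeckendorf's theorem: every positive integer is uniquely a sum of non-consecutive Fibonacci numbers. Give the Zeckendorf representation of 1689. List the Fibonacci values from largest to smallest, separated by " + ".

1597 + 89 + 3

subtract 1597 from 1689: 92 remains
subtract 89 from 92: 3 remains
subtract 3 from 3: 0 remains
So 1689 = 1597 + 89 + 3, with no two terms consecutive in the sequence.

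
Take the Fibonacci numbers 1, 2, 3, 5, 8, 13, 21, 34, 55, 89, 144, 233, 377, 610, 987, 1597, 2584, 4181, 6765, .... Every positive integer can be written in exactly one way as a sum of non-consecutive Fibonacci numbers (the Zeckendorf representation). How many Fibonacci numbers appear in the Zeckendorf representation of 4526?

5

Greedily peel off the largest Fibonacci term at each step:
4526: greatest Fibonacci not exceeding it is 4181, leaving 345
345: greatest Fibonacci not exceeding it is 233, leaving 112
112: greatest Fibonacci not exceeding it is 89, leaving 23
23: greatest Fibonacci not exceeding it is 21, leaving 2
2: greatest Fibonacci not exceeding it is 2, leaving 0
4526 = 4181 + 233 + 89 + 21 + 2, which has 5 terms.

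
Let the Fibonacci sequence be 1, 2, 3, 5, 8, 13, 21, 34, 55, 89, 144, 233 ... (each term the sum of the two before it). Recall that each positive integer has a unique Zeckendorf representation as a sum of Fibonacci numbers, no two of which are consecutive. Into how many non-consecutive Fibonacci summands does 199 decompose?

2

Greedily peel off the largest Fibonacci term at each step:
199 − 144 = 55
55 − 55 = 0
199 = 144 + 55, which has 2 terms.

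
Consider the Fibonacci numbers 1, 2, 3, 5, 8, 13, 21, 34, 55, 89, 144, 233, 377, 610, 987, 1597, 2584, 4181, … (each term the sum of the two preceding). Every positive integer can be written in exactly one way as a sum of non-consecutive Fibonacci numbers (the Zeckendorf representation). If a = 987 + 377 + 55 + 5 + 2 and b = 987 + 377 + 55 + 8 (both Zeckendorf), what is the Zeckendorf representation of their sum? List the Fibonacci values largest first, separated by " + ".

2584 + 233 + 34 + 2

The two numbers are 1426 and 1427, so their sum is 2853.
Greedy algorithm:
subtract 2584 from 2853: 269 remains
subtract 233 from 269: 36 remains
subtract 34 from 36: 2 remains
subtract 2 from 2: 0 remains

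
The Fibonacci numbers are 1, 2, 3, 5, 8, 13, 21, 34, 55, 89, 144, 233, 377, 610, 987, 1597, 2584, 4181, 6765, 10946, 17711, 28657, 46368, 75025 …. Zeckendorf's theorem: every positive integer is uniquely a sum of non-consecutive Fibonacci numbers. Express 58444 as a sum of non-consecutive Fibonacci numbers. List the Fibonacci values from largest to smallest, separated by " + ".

Greedy algorithm:
take 46368 (≤ 58444); 58444 − 46368 = 12076
take 10946 (≤ 12076); 12076 − 10946 = 1130
take 987 (≤ 1130); 1130 − 987 = 143
take 89 (≤ 143); 143 − 89 = 54
take 34 (≤ 54); 54 − 34 = 20
take 13 (≤ 20); 20 − 13 = 7
take 5 (≤ 7); 7 − 5 = 2
take 2 (≤ 2); 2 − 2 = 0
So 58444 = 46368 + 10946 + 987 + 89 + 34 + 13 + 5 + 2, with no two terms consecutive in the sequence.

46368 + 10946 + 987 + 89 + 34 + 13 + 5 + 2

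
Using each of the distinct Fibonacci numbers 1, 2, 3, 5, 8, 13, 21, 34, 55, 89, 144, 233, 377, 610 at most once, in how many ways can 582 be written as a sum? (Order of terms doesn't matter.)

Each representation comes from the Zeckendorf form by replacing some F_k with F_{k−1} + F_{k−2} where possible.
582 = 377+144+55+5+1 = 377+144+55+3+2+1 = 377+144+34+21+5+1 = … (11 more), for 14 in all.

14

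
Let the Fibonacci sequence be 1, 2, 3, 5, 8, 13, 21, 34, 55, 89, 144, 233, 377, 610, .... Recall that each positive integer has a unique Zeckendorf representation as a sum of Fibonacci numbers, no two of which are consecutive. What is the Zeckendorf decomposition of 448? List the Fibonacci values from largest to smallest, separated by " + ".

Greedy algorithm:
largest Fibonacci ≤ 448 is 377; 448 − 377 = 71
largest Fibonacci ≤ 71 is 55; 71 − 55 = 16
largest Fibonacci ≤ 16 is 13; 16 − 13 = 3
largest Fibonacci ≤ 3 is 3; 3 − 3 = 0
So 448 = 377 + 55 + 13 + 3, with no two terms consecutive in the sequence.

377 + 55 + 13 + 3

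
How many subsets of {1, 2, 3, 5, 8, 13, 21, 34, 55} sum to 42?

6

42 = 34+8 = 34+5+3 = 21+13+8 = 34+5+2+1 = … (2 more), for 6 in all.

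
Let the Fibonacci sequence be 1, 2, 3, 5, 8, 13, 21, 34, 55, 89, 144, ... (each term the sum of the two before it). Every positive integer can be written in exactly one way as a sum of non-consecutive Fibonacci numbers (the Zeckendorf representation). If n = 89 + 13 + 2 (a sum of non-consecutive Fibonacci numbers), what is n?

89 + 13 + 2 = 104.

104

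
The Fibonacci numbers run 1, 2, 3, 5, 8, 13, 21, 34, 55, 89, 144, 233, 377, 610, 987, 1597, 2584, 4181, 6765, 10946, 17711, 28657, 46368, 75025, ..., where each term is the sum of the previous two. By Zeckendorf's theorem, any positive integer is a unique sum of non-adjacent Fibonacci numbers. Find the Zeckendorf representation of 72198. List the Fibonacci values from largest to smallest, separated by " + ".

46368 + 17711 + 6765 + 987 + 233 + 89 + 34 + 8 + 3

Repeatedly subtract the largest Fibonacci number that fits:
72198 − 46368 = 25830
25830 − 17711 = 8119
8119 − 6765 = 1354
1354 − 987 = 367
367 − 233 = 134
134 − 89 = 45
45 − 34 = 11
11 − 8 = 3
3 − 3 = 0
So 72198 = 46368 + 17711 + 6765 + 987 + 233 + 89 + 34 + 8 + 3, with no two terms consecutive in the sequence.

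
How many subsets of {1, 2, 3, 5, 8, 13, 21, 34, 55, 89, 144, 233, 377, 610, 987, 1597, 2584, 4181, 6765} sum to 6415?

40

Starting from the Zeckendorf form and repeatedly splitting a term F_k into F_{k−1} + F_{k−2} (when neither is already used) reaches every representation.
6415 = 4181+1597+610+21+5+1 = 4181+1597+610+21+3+2+1 = 4181+1597+610+13+8+5+1 = 4181+1597+377+233+21+5+1 = … (36 more), for 40 in all.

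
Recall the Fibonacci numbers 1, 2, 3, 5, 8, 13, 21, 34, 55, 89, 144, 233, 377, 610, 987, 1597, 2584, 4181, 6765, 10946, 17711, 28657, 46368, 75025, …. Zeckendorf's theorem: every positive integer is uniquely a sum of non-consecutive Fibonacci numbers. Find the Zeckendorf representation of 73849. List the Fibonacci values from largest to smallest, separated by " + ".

Repeatedly subtract the largest Fibonacci number that fits:
46368 ≤ 73849 < 75025, so take 46368; remainder 27481
17711 ≤ 27481 < 28657, so take 17711; remainder 9770
6765 ≤ 9770 < 10946, so take 6765; remainder 3005
2584 ≤ 3005 < 4181, so take 2584; remainder 421
377 ≤ 421 < 610, so take 377; remainder 44
34 ≤ 44 < 55, so take 34; remainder 10
8 ≤ 10 < 13, so take 8; remainder 2
2 ≤ 2 < 3, so take 2; remainder 0
So 73849 = 46368 + 17711 + 6765 + 2584 + 377 + 34 + 8 + 2, with no two terms consecutive in the sequence.

46368 + 17711 + 6765 + 2584 + 377 + 34 + 8 + 2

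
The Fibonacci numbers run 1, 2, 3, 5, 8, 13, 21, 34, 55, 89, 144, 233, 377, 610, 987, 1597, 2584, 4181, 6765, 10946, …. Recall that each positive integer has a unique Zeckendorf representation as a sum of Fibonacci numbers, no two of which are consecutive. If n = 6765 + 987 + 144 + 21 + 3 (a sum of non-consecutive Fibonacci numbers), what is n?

7920

6765 + 987 + 144 + 21 + 3 = 7920.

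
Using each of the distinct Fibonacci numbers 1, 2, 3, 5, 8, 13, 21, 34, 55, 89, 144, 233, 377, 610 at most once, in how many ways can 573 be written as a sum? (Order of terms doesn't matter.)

Each representation comes from the Zeckendorf form by replacing some F_k with F_{k−1} + F_{k−2} where possible.
573 = 377+144+34+13+5 = 377+144+34+13+3+2 = 377+89+55+34+13+5 = 377+144+34+8+5+3+2 = … (8 more), for 12 in all.

12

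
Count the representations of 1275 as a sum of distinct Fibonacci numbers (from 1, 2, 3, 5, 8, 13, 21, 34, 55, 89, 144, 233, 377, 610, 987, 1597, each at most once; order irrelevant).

20

Starting from the Zeckendorf form and repeatedly splitting a term F_k into F_{k−1} + F_{k−2} (when neither is already used) reaches every representation.
1275 = 987+233+55 = 987+233+34+21 = 987+144+89+55 = 610+377+233+55 = 987+233+34+13+8 = … (15 more), for 20 in all.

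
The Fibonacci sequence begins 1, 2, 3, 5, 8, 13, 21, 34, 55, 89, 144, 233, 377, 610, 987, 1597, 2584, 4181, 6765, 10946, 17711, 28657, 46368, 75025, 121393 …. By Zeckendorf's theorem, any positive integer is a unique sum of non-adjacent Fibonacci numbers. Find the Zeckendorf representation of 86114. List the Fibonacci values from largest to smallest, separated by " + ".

75025 + 10946 + 89 + 34 + 13 + 5 + 2

86114: greatest Fibonacci not exceeding it is 75025, leaving 11089
11089: greatest Fibonacci not exceeding it is 10946, leaving 143
143: greatest Fibonacci not exceeding it is 89, leaving 54
54: greatest Fibonacci not exceeding it is 34, leaving 20
20: greatest Fibonacci not exceeding it is 13, leaving 7
7: greatest Fibonacci not exceeding it is 5, leaving 2
2: greatest Fibonacci not exceeding it is 2, leaving 0
So 86114 = 75025 + 10946 + 89 + 34 + 13 + 5 + 2, with no two terms consecutive in the sequence.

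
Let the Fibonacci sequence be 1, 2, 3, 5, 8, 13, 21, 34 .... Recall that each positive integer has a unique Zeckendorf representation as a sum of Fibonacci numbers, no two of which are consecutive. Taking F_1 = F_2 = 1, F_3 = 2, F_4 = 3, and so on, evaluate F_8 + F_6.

29

F_8 + F_6 = 21 + 8 = 29.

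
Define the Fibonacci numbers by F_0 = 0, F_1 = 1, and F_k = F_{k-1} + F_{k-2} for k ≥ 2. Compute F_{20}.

Iterating the recurrence up to F_{15} = 610 and F_{14} = 377:
F_{16} = F_{15} + F_{14} = 610 + 377 = 987
F_{17} = F_{16} + F_{15} = 987 + 610 = 1597
F_{18} = F_{17} + F_{16} = 1597 + 987 = 2584
F_{19} = F_{18} + F_{17} = 2584 + 1597 = 4181
F_{20} = F_{19} + F_{18} = 4181 + 2584 = 6765

6765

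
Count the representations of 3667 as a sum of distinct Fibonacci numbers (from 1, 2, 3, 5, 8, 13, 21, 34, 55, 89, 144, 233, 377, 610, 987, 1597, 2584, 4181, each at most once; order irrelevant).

15

Each representation comes from the Zeckendorf form by replacing some F_k with F_{k−1} + F_{k−2} where possible.
3667 = 2584+987+89+5+2 = 2584+987+55+34+5+2 = 2584+610+377+89+5+2 = … (12 more), for 15 in all.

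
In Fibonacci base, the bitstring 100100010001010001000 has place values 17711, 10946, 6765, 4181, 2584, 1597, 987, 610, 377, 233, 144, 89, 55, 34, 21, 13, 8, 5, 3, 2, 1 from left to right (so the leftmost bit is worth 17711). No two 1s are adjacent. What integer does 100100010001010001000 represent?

22630

Summing the place values of the 1 bits: 17711 + 4181 + 610 + 89 + 34 + 5 = 22630.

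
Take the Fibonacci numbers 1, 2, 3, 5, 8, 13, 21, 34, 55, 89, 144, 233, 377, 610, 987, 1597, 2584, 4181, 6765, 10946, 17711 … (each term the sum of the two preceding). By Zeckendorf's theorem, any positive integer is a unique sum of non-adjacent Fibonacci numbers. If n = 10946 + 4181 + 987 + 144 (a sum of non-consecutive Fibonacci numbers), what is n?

10946 + 4181 + 987 + 144 = 16258.

16258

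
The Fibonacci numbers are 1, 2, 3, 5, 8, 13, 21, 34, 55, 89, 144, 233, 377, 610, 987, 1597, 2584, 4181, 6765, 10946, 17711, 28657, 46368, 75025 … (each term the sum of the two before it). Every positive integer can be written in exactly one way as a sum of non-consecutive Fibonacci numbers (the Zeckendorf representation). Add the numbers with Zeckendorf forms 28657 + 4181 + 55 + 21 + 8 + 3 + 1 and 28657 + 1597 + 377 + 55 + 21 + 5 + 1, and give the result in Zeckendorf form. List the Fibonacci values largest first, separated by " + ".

The two numbers are 32926 and 30713, so their sum is 63639.
take 46368 (≤ 63639); 63639 − 46368 = 17271
take 10946 (≤ 17271); 17271 − 10946 = 6325
take 4181 (≤ 6325); 6325 − 4181 = 2144
take 1597 (≤ 2144); 2144 − 1597 = 547
take 377 (≤ 547); 547 − 377 = 170
take 144 (≤ 170); 170 − 144 = 26
take 21 (≤ 26); 26 − 21 = 5
take 5 (≤ 5); 5 − 5 = 0

46368 + 10946 + 4181 + 1597 + 377 + 144 + 21 + 5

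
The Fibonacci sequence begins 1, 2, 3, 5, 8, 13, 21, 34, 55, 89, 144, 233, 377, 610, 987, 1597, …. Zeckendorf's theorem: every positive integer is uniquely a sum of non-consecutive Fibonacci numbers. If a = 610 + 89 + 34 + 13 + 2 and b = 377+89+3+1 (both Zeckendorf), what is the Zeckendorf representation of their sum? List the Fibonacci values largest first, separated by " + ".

987 + 144 + 55 + 21 + 8 + 3

The two numbers are 748 and 470, so their sum is 1218.
1218: greatest Fibonacci not exceeding it is 987, leaving 231
231: greatest Fibonacci not exceeding it is 144, leaving 87
87: greatest Fibonacci not exceeding it is 55, leaving 32
32: greatest Fibonacci not exceeding it is 21, leaving 11
11: greatest Fibonacci not exceeding it is 8, leaving 3
3: greatest Fibonacci not exceeding it is 3, leaving 0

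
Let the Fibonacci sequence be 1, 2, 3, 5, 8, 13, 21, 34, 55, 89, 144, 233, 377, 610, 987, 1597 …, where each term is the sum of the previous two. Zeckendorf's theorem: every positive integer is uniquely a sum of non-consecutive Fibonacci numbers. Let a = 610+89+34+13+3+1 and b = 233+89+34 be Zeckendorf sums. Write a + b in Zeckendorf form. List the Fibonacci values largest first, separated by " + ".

987 + 89 + 21 + 8 + 1

The two numbers are 750 and 356, so their sum is 1106.
Greedily peel off the largest Fibonacci term at each step:
1106: greatest Fibonacci not exceeding it is 987, leaving 119
119: greatest Fibonacci not exceeding it is 89, leaving 30
30: greatest Fibonacci not exceeding it is 21, leaving 9
9: greatest Fibonacci not exceeding it is 8, leaving 1
1: greatest Fibonacci not exceeding it is 1, leaving 0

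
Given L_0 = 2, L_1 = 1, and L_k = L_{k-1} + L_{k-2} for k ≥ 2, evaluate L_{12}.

Iterating the recurrence up to L_{4} = 7 and L_{3} = 4:
L_{5} = L_{4} + L_{3} = 7 + 4 = 11
L_{6} = L_{5} + L_{4} = 11 + 7 = 18
L_{7} = L_{6} + L_{5} = 18 + 11 = 29
L_{8} = L_{7} + L_{6} = 29 + 18 = 47
L_{9} = L_{8} + L_{7} = 47 + 29 = 76
L_{10} = L_{9} + L_{8} = 76 + 47 = 123
L_{11} = L_{10} + L_{9} = 123 + 76 = 199
L_{12} = L_{11} + L_{10} = 199 + 123 = 322

322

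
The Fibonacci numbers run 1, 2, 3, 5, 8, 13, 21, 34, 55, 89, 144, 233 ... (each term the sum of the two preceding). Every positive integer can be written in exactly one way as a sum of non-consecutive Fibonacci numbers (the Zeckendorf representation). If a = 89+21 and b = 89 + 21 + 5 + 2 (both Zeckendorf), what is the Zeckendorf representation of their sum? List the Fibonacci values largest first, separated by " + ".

144 + 55 + 21 + 5 + 2

The two numbers are 110 and 117, so their sum is 227.
subtract 144 from 227: 83 remains
subtract 55 from 83: 28 remains
subtract 21 from 28: 7 remains
subtract 5 from 7: 2 remains
subtract 2 from 2: 0 remains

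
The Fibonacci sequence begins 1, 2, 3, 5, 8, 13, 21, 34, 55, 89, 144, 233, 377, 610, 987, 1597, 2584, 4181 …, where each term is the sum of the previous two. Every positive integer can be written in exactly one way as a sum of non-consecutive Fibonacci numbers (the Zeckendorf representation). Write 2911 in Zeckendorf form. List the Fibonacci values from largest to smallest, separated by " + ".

2584 + 233 + 89 + 5

2911: greatest Fibonacci not exceeding it is 2584, leaving 327
327: greatest Fibonacci not exceeding it is 233, leaving 94
94: greatest Fibonacci not exceeding it is 89, leaving 5
5: greatest Fibonacci not exceeding it is 5, leaving 0
So 2911 = 2584 + 233 + 89 + 5, with no two terms consecutive in the sequence.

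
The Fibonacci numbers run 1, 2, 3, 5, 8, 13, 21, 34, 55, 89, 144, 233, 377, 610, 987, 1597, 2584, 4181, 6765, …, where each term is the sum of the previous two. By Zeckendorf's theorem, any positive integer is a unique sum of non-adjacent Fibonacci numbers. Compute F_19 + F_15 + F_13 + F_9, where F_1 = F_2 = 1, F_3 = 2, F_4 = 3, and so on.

F_19 + F_15 + F_13 + F_9 = 4181 + 610 + 233 + 34 = 5058.

5058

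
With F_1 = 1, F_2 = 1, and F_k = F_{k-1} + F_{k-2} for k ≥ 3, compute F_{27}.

Iterating the recurrence up to F_{20} = 6765 and F_{19} = 4181:
F_{21} = F_{20} + F_{19} = 6765 + 4181 = 10946
F_{22} = F_{21} + F_{20} = 10946 + 6765 = 17711
F_{23} = F_{22} + F_{21} = 17711 + 10946 = 28657
F_{24} = F_{23} + F_{22} = 28657 + 17711 = 46368
F_{25} = F_{24} + F_{23} = 46368 + 28657 = 75025
F_{26} = F_{25} + F_{24} = 75025 + 46368 = 121393
F_{27} = F_{26} + F_{25} = 121393 + 75025 = 196418

196418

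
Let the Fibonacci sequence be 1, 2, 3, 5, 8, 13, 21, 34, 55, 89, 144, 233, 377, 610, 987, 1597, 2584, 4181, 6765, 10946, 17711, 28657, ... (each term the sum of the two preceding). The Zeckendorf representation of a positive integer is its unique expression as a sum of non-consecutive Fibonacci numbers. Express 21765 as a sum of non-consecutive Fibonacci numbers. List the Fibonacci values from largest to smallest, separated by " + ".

17711 + 2584 + 987 + 377 + 89 + 13 + 3 + 1

subtract 17711 from 21765: 4054 remains
subtract 2584 from 4054: 1470 remains
subtract 987 from 1470: 483 remains
subtract 377 from 483: 106 remains
subtract 89 from 106: 17 remains
subtract 13 from 17: 4 remains
subtract 3 from 4: 1 remains
subtract 1 from 1: 0 remains
So 21765 = 17711 + 2584 + 987 + 377 + 89 + 13 + 3 + 1, with no two terms consecutive in the sequence.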